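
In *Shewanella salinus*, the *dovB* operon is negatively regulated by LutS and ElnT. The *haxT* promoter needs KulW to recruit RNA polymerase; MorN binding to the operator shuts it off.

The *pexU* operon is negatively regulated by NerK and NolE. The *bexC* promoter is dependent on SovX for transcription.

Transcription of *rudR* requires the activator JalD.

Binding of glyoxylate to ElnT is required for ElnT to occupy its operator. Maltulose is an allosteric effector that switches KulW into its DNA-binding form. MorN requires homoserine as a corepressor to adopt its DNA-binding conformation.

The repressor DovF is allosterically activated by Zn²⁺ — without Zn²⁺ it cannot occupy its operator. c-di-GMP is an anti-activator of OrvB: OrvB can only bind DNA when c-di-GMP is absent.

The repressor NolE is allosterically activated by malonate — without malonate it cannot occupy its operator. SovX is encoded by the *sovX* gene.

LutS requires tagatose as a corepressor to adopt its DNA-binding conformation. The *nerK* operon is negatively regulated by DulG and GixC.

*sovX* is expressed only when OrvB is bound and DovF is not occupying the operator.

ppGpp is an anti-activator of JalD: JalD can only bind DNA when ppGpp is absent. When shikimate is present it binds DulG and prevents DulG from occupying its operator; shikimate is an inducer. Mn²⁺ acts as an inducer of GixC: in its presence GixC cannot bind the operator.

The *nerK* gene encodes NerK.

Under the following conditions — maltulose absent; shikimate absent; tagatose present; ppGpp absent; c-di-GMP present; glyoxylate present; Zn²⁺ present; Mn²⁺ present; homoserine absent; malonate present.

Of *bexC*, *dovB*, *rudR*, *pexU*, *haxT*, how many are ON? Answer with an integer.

Zn²⁺ is present, so DovF is active.
c-di-GMP is present, so OrvB is inactive.
With repressor DovF bound, *sovX* is not transcribed.
So SovX is not produced.
Required activator SovX is absent, so *bexC* is not transcribed.
→ *bexC* is OFF.
Tagatose is present, so LutS is active.
Glyoxylate is present, so ElnT is active.
With repressor LutS bound, *dovB* is not transcribed.
→ *dovB* is OFF.
ppGpp is absent, so JalD is active.
No repressor is bound and JalD is active, so *rudR* is transcribed.
→ *rudR* is ON.
Shikimate is absent, so DulG is active.
Mn²⁺ is present, so GixC is inactive.
With repressor DulG bound, *nerK* is not transcribed.
So NerK is not produced.
Malonate is present, so NolE is active.
With repressor NolE bound, *pexU* is not transcribed.
→ *pexU* is OFF.
Maltulose is absent, so KulW is inactive.
Homoserine is absent, so MorN is inactive.
Required activator KulW is absent, so *haxT* is not transcribed.
→ *haxT* is OFF.
1 of the 5 genes is transcribed.

1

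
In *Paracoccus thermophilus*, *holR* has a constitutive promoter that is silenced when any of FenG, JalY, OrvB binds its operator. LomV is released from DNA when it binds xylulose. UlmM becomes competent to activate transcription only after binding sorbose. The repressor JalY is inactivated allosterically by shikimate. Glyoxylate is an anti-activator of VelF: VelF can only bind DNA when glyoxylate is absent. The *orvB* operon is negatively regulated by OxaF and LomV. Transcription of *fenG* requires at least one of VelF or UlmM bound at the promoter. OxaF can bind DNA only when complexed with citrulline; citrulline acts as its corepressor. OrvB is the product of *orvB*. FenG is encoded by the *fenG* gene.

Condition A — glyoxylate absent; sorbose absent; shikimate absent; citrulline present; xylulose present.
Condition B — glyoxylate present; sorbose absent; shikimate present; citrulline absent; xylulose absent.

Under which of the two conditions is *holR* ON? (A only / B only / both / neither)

Condition A:
Glyoxylate is absent, so VelF is active.
Sorbose is absent, so UlmM is inactive.
Activator VelF is present, so *fenG* is transcribed.
So FenG is produced and active.
Shikimate is absent, so JalY is active.
Citrulline is present, so OxaF is active.
Xylulose is present, so LomV is inactive.
With repressor OxaF bound, *orvB* is not transcribed.
So OrvB is not produced.
With repressor FenG bound, *holR* is not transcribed.
→ *holR* is OFF in A.
Condition B:
Glyoxylate is present, so VelF is inactive.
Sorbose is absent, so UlmM is inactive.
No activator is available at the *fenG* promoter, so *fenG* is not transcribed.
So FenG is not produced.
Shikimate is present, so JalY is inactive.
Citrulline is absent, so OxaF is inactive.
Xylulose is absent, so LomV is active.
With repressor LomV bound, *orvB* is not transcribed.
So OrvB is not produced.
With no repressor bound, *holR* is transcribed.
→ *holR* is ON in B.

B only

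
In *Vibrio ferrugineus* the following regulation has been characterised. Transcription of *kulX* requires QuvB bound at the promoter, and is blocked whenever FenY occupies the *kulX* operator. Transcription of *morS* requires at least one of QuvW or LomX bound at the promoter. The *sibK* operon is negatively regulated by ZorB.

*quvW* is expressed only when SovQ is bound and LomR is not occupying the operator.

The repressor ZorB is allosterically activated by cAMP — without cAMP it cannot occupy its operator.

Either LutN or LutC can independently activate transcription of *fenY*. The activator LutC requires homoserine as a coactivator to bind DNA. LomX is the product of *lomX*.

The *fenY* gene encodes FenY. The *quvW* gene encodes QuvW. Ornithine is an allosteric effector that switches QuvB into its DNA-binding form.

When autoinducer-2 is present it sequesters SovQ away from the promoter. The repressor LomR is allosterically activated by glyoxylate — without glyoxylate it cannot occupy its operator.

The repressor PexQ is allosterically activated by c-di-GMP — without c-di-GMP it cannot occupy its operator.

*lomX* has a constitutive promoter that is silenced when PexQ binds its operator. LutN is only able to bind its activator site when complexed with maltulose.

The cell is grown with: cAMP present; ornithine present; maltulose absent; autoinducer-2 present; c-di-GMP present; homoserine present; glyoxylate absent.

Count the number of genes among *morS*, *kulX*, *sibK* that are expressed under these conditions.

Autoinducer-2 is present, so SovQ is inactive.
Glyoxylate is absent, so LomR is inactive.
Required activator SovQ is absent, so *quvW* is not transcribed.
So QuvW is not produced.
c-di-GMP is present, so PexQ is active.
With repressor PexQ bound, *lomX* is not transcribed.
So LomX is not produced.
No activator is available at the *morS* promoter, so *morS* is not transcribed.
→ *morS* is OFF.
Ornithine is present, so QuvB is active.
Maltulose is absent, so LutN is inactive.
Homoserine is present, so LutC is active.
Activator LutC is present, so *fenY* is transcribed.
So FenY is produced and active.
With repressor FenY bound, *kulX* is not transcribed.
→ *kulX* is OFF.
cAMP is present, so ZorB is active.
With repressor ZorB bound, *sibK* is not transcribed.
→ *sibK* is OFF.
0 of the 3 genes are transcribed.

0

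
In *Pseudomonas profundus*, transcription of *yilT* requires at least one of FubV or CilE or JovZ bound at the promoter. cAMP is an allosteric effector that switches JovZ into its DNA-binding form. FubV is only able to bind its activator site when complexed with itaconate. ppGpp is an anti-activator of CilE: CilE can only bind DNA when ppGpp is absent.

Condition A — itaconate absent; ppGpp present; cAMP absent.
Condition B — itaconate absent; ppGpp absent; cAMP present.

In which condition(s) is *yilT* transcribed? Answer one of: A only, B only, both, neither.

B only

Condition A:
Itaconate is absent, so FubV is inactive.
ppGpp is present, so CilE is inactive.
cAMP is absent, so JovZ is inactive.
No activator is available at the *yilT* promoter, so *yilT* is not transcribed.
→ *yilT* is OFF in A.
Condition B:
Itaconate is absent, so FubV is inactive.
ppGpp is absent, so CilE is active.
cAMP is present, so JovZ is active.
Activator CilE is present, so *yilT* is transcribed.
→ *yilT* is ON in B.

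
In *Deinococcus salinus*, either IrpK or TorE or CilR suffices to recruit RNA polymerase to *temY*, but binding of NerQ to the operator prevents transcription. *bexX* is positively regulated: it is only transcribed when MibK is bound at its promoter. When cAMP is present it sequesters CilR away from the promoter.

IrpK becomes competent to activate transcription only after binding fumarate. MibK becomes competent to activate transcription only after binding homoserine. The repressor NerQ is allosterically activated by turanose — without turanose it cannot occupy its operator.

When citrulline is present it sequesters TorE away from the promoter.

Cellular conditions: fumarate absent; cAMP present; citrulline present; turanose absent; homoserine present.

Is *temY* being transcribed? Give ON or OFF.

OFF

Fumarate is absent, so IrpK is inactive.
Citrulline is present, so TorE is inactive.
Turanose is absent, so NerQ is inactive.
cAMP is present, so CilR is inactive.
No activator is available at the *temY* promoter, so *temY* is not transcribed.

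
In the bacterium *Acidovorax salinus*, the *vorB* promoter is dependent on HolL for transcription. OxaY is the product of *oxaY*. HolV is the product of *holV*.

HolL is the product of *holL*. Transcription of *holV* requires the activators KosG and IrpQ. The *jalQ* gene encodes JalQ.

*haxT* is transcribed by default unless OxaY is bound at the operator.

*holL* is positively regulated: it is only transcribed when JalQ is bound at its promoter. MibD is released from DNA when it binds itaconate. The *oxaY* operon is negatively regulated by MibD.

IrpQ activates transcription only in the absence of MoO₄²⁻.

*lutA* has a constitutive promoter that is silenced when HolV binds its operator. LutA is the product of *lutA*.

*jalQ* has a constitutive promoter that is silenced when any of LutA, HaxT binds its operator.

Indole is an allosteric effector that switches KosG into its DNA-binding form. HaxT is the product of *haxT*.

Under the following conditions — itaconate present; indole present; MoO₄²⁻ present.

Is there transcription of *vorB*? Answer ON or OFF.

OFF

Indole is present, so KosG is active.
MoO₄²⁻ is present, so IrpQ is inactive.
Required activator IrpQ is absent, so *holV* is not transcribed.
So HolV is not produced.
With no repressor bound, *lutA* is transcribed.
So LutA is produced and active.
Itaconate is present, so MibD is inactive.
With no repressor bound, *oxaY* is transcribed.
So OxaY is produced and active.
With repressor OxaY bound, *haxT* is not transcribed.
So HaxT is not produced.
With repressor LutA bound, *jalQ* is not transcribed.
So JalQ is not produced.
Required activator JalQ is absent, so *holL* is not transcribed.
So HolL is not produced.
Required activator HolL is absent, so *vorB* is not transcribed.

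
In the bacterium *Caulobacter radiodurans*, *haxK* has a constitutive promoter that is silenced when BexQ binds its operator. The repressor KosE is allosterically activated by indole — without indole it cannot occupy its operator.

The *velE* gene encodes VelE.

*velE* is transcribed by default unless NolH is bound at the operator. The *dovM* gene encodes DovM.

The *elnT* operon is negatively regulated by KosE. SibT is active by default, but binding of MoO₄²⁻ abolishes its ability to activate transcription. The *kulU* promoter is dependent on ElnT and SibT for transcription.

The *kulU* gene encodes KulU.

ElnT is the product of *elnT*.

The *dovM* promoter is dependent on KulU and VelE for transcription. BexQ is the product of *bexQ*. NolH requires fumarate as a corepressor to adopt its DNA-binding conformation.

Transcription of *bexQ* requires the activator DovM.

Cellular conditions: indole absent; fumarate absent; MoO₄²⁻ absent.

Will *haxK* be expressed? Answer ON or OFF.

OFF

Indole is absent, so KosE is inactive.
With no repressor bound, *elnT* is transcribed.
So ElnT is produced and active.
MoO₄²⁻ is absent, so SibT is active.
No repressor is bound and ElnT and SibT are active, so *kulU* is transcribed.
So KulU is produced and active.
Fumarate is absent, so NolH is inactive.
With no repressor bound, *velE* is transcribed.
So VelE is produced and active.
No repressor is bound and KulU and VelE are active, so *dovM* is transcribed.
So DovM is produced and active.
No repressor is bound and DovM is active, so *bexQ* is transcribed.
So BexQ is produced and active.
With repressor BexQ bound, *haxK* is not transcribed.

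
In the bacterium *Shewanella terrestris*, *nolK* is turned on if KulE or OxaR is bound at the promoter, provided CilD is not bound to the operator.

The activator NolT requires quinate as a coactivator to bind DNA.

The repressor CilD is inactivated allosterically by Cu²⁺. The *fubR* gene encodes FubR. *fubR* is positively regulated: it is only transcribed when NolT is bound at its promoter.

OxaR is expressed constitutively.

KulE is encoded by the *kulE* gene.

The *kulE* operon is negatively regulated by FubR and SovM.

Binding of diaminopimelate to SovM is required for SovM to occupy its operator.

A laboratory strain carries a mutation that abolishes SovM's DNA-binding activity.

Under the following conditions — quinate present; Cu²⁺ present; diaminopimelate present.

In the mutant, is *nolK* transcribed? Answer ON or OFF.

Cu²⁺ is present, so CilD is inactive.
Quinate is present, so NolT is active.
No repressor is bound and NolT is active, so *fubR* is transcribed.
So FubR is produced and active.
SovM is non-functional in this strain, so it has no effect.
With repressor FubR bound, *kulE* is not transcribed.
So KulE is not produced.
OxaR is produced constitutively and is active.
Activator OxaR is present, so *nolK* is transcribed.

ON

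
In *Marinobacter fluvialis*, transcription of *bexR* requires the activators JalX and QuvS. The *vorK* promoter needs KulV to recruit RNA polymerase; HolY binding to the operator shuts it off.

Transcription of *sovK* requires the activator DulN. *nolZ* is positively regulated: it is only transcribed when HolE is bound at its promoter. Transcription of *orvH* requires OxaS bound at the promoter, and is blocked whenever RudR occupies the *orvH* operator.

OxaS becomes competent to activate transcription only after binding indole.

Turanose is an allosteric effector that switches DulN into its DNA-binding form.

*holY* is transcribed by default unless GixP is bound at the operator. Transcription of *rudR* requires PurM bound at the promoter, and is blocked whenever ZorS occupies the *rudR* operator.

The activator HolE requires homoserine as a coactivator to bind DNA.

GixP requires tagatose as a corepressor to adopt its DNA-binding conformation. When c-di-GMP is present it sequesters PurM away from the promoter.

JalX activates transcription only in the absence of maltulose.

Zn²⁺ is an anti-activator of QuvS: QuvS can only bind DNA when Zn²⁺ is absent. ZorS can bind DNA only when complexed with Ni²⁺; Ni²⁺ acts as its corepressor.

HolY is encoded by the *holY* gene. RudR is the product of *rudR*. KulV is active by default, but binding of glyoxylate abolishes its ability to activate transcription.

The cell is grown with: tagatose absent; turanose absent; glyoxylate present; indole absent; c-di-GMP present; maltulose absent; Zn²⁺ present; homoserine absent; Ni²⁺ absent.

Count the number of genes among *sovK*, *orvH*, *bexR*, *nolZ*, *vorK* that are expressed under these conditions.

Turanose is absent, so DulN is inactive.
Required activator DulN is absent, so *sovK* is not transcribed.
→ *sovK* is OFF.
Indole is absent, so OxaS is inactive.
c-di-GMP is present, so PurM is inactive.
Ni²⁺ is absent, so ZorS is inactive.
Required activator PurM is absent, so *rudR* is not transcribed.
So RudR is not produced.
Required activator OxaS is absent, so *orvH* is not transcribed.
→ *orvH* is OFF.
Maltulose is absent, so JalX is active.
Zn²⁺ is present, so QuvS is inactive.
Required activator QuvS is absent, so *bexR* is not transcribed.
→ *bexR* is OFF.
Homoserine is absent, so HolE is inactive.
Required activator HolE is absent, so *nolZ* is not transcribed.
→ *nolZ* is OFF.
Tagatose is absent, so GixP is inactive.
With no repressor bound, *holY* is transcribed.
So HolY is produced and active.
Glyoxylate is present, so KulV is inactive.
With repressor HolY bound, *vorK* is not transcribed.
→ *vorK* is OFF.
0 of the 5 genes are transcribed.

0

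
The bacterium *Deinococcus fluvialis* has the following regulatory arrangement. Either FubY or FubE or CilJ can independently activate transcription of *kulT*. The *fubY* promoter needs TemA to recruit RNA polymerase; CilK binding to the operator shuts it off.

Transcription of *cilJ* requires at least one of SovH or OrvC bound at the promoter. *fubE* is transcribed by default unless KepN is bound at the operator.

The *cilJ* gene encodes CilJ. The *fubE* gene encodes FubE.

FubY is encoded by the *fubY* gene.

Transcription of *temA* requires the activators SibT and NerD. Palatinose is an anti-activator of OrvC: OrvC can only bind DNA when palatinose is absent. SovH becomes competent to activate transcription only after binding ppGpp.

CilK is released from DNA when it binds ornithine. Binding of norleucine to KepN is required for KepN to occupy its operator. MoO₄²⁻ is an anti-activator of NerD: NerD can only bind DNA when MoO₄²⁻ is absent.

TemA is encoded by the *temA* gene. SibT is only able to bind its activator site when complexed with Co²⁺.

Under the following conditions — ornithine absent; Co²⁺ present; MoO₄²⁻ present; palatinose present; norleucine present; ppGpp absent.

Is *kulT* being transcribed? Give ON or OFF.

OFF

Ornithine is absent, so CilK is active.
Co²⁺ is present, so SibT is active.
MoO₄²⁻ is present, so NerD is inactive.
Required activator NerD is absent, so *temA* is not transcribed.
So TemA is not produced.
With repressor CilK bound, *fubY* is not transcribed.
So FubY is not produced.
Norleucine is present, so KepN is active.
With repressor KepN bound, *fubE* is not transcribed.
So FubE is not produced.
ppGpp is absent, so SovH is inactive.
Palatinose is present, so OrvC is inactive.
No activator is available at the *cilJ* promoter, so *cilJ* is not transcribed.
So CilJ is not produced.
No activator is available at the *kulT* promoter, so *kulT* is not transcribed.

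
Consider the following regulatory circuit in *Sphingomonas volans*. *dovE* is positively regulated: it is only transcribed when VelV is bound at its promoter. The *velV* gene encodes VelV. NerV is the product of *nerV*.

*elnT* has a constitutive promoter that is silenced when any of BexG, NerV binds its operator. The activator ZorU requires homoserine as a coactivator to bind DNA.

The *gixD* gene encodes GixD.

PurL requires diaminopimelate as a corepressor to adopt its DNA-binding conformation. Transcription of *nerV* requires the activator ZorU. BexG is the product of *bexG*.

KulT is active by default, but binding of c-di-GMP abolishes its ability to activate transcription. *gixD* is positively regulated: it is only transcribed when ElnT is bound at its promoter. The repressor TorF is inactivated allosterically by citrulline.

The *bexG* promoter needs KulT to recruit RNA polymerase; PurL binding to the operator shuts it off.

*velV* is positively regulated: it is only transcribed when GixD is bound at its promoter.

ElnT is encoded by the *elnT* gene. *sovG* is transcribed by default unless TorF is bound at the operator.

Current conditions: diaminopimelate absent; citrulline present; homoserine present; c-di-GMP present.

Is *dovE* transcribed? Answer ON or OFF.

Diaminopimelate is absent, so PurL is inactive.
c-di-GMP is present, so KulT is inactive.
Required activator KulT is absent, so *bexG* is not transcribed.
So BexG is not produced.
Homoserine is present, so ZorU is active.
No repressor is bound and ZorU is active, so *nerV* is transcribed.
So NerV is produced and active.
With repressor NerV bound, *elnT* is not transcribed.
So ElnT is not produced.
Required activator ElnT is absent, so *gixD* is not transcribed.
So GixD is not produced.
Required activator GixD is absent, so *velV* is not transcribed.
So VelV is not produced.
Required activator VelV is absent, so *dovE* is not transcribed.

OFF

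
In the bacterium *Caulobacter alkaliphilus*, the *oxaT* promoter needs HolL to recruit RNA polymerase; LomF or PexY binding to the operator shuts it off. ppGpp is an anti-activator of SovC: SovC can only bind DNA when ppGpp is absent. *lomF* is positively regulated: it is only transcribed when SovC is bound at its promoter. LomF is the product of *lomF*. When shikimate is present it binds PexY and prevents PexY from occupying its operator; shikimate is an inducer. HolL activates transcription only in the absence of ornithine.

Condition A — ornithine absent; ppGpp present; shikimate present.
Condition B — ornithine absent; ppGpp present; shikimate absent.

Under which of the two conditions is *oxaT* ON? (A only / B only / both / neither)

Condition A:
Ornithine is absent, so HolL is active.
ppGpp is present, so SovC is inactive.
Required activator SovC is absent, so *lomF* is not transcribed.
So LomF is not produced.
Shikimate is present, so PexY is inactive.
No repressor is bound and HolL is active, so *oxaT* is transcribed.
→ *oxaT* is ON in A.
Condition B:
Ornithine is absent, so HolL is active.
ppGpp is present, so SovC is inactive.
Required activator SovC is absent, so *lomF* is not transcribed.
So LomF is not produced.
Shikimate is absent, so PexY is active.
With repressor PexY bound, *oxaT* is not transcribed.
→ *oxaT* is OFF in B.

A only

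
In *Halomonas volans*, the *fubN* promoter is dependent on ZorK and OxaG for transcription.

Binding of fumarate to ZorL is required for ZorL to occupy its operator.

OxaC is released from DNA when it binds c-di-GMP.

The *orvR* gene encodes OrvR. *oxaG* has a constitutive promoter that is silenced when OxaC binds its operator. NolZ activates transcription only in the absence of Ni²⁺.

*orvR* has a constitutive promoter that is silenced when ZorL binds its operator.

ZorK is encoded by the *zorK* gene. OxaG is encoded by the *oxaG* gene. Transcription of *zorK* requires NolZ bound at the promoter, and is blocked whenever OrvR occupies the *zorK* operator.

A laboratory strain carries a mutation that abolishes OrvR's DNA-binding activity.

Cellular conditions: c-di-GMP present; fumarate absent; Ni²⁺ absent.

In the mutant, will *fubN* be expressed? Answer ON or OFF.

ON

OrvR is non-functional in this strain, so it has no effect.
Ni²⁺ is absent, so NolZ is active.
No repressor is bound and NolZ is active, so *zorK* is transcribed.
So ZorK is produced and active.
c-di-GMP is present, so OxaC is inactive.
With no repressor bound, *oxaG* is transcribed.
So OxaG is produced and active.
No repressor is bound and ZorK and OxaG are active, so *fubN* is transcribed.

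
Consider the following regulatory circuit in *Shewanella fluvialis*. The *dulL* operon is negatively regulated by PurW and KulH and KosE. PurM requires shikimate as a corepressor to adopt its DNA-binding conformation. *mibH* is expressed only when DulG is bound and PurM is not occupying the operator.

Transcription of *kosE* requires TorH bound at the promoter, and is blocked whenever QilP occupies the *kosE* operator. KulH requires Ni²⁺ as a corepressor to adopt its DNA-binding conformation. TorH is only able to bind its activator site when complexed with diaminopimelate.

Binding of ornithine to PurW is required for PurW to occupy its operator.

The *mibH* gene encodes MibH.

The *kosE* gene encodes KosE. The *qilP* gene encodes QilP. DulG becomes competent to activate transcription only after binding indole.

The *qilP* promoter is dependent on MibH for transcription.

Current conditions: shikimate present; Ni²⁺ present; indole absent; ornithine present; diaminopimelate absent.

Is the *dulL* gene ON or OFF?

Ornithine is present, so PurW is active.
Ni²⁺ is present, so KulH is active.
Diaminopimelate is absent, so TorH is inactive.
Shikimate is present, so PurM is active.
Indole is absent, so DulG is inactive.
With repressor PurM bound, *mibH* is not transcribed.
So MibH is not produced.
Required activator MibH is absent, so *qilP* is not transcribed.
So QilP is not produced.
Required activator TorH is absent, so *kosE* is not transcribed.
So KosE is not produced.
With repressor PurW bound, *dulL* is not transcribed.

OFF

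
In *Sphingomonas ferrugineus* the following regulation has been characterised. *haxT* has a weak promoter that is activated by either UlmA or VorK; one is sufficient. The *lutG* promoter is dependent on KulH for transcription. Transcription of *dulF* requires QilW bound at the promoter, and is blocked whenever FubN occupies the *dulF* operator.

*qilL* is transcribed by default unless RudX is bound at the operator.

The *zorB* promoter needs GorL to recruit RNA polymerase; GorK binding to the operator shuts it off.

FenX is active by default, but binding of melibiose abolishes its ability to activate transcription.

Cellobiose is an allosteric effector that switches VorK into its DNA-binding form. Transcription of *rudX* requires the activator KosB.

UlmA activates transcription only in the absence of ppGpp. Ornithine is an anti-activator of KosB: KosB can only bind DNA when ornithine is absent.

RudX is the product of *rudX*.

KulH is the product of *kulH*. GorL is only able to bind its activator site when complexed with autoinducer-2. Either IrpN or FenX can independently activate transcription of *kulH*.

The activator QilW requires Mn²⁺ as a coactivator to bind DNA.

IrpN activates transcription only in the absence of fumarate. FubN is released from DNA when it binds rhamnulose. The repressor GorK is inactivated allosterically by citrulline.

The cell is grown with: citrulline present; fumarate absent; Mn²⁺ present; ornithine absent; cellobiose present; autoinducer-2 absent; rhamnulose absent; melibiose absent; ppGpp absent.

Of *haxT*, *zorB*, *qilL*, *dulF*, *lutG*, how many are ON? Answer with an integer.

2

ppGpp is absent, so UlmA is active.
Cellobiose is present, so VorK is active.
Activator UlmA is present, so *haxT* is transcribed.
→ *haxT* is ON.
Citrulline is present, so GorK is inactive.
Autoinducer-2 is absent, so GorL is inactive.
Required activator GorL is absent, so *zorB* is not transcribed.
→ *zorB* is OFF.
Ornithine is absent, so KosB is active.
No repressor is bound and KosB is active, so *rudX* is transcribed.
So RudX is produced and active.
With repressor RudX bound, *qilL* is not transcribed.
→ *qilL* is OFF.
Rhamnulose is absent, so FubN is active.
Mn²⁺ is present, so QilW is active.
With repressor FubN bound, *dulF* is not transcribed.
→ *dulF* is OFF.
Fumarate is absent, so IrpN is active.
Melibiose is absent, so FenX is active.
Activator IrpN is present, so *kulH* is transcribed.
So KulH is produced and active.
No repressor is bound and KulH is active, so *lutG* is transcribed.
→ *lutG* is ON.
2 of the 5 genes are transcribed.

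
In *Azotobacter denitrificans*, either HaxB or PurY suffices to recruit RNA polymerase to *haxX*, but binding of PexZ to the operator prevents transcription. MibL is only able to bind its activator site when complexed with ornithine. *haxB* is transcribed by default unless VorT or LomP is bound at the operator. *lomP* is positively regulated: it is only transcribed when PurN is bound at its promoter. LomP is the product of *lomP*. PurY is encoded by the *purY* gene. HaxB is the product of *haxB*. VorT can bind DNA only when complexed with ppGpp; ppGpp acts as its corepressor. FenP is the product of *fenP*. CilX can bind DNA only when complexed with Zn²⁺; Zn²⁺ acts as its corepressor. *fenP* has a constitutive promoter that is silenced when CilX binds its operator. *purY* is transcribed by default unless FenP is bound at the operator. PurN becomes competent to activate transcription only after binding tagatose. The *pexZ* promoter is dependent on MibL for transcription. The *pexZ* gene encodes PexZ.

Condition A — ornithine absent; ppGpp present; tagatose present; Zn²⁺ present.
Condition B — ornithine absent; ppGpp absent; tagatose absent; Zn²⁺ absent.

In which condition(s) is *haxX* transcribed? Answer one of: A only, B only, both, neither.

both

Condition A:
Ornithine is absent, so MibL is inactive.
Required activator MibL is absent, so *pexZ* is not transcribed.
So PexZ is not produced.
ppGpp is present, so VorT is active.
Tagatose is present, so PurN is active.
No repressor is bound and PurN is active, so *lomP* is transcribed.
So LomP is produced and active.
With repressor VorT bound, *haxB* is not transcribed.
So HaxB is not produced.
Zn²⁺ is present, so CilX is active.
With repressor CilX bound, *fenP* is not transcribed.
So FenP is not produced.
With no repressor bound, *purY* is transcribed.
So PurY is produced and active.
Activator PurY is present, so *haxX* is transcribed.
→ *haxX* is ON in A.
Condition B:
Ornithine is absent, so MibL is inactive.
Required activator MibL is absent, so *pexZ* is not transcribed.
So PexZ is not produced.
ppGpp is absent, so VorT is inactive.
Tagatose is absent, so PurN is inactive.
Required activator PurN is absent, so *lomP* is not transcribed.
So LomP is not produced.
With no repressor bound, *haxB* is transcribed.
So HaxB is produced and active.
Zn²⁺ is absent, so CilX is inactive.
With no repressor bound, *fenP* is transcribed.
So FenP is produced and active.
With repressor FenP bound, *purY* is not transcribed.
So PurY is not produced.
Activator HaxB is present, so *haxX* is transcribed.
→ *haxX* is ON in B.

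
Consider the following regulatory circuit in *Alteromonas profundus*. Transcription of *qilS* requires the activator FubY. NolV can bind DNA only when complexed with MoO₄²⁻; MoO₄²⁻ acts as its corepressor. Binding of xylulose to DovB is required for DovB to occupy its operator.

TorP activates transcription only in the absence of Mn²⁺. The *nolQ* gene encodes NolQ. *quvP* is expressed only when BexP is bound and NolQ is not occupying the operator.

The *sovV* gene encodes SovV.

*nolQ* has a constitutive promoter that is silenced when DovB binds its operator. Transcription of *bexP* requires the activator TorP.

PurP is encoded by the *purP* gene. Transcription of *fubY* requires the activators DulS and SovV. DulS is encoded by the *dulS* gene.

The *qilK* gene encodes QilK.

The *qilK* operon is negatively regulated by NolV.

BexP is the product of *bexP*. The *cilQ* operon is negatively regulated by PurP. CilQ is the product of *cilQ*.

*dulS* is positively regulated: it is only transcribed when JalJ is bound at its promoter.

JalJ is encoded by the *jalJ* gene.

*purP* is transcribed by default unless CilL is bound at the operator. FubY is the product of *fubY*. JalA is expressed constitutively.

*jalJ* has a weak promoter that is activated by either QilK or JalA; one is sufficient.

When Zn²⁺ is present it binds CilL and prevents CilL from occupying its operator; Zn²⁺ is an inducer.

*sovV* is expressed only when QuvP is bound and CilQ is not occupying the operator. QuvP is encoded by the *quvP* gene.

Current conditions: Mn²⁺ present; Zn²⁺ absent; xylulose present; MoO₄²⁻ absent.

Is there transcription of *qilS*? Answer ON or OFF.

OFF

MoO₄²⁻ is absent, so NolV is inactive.
With no repressor bound, *qilK* is transcribed.
So QilK is produced and active.
JalA is produced constitutively and is active.
Activator QilK is present, so *jalJ* is transcribed.
So JalJ is produced and active.
No repressor is bound and JalJ is active, so *dulS* is transcribed.
So DulS is produced and active.
Zn²⁺ is absent, so CilL is active.
With repressor CilL bound, *purP* is not transcribed.
So PurP is not produced.
With no repressor bound, *cilQ* is transcribed.
So CilQ is produced and active.
Xylulose is present, so DovB is active.
With repressor DovB bound, *nolQ* is not transcribed.
So NolQ is not produced.
Mn²⁺ is present, so TorP is inactive.
Required activator TorP is absent, so *bexP* is not transcribed.
So BexP is not produced.
Required activator BexP is absent, so *quvP* is not transcribed.
So QuvP is not produced.
With repressor CilQ bound, *sovV* is not transcribed.
So SovV is not produced.
Required activator SovV is absent, so *fubY* is not transcribed.
So FubY is not produced.
Required activator FubY is absent, so *qilS* is not transcribed.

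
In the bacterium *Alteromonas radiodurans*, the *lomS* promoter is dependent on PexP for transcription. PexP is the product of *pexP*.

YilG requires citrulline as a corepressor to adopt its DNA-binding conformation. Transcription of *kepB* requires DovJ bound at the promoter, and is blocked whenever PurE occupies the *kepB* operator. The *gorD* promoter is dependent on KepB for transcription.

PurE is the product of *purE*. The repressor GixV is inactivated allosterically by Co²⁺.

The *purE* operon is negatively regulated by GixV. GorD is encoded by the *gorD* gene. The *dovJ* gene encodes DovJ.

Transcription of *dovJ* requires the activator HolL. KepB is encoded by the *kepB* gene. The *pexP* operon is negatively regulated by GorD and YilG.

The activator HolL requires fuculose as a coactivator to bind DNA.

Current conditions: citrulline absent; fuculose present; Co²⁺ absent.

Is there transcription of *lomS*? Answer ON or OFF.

OFF

Co²⁺ is absent, so GixV is active.
With repressor GixV bound, *purE* is not transcribed.
So PurE is not produced.
Fuculose is present, so HolL is active.
No repressor is bound and HolL is active, so *dovJ* is transcribed.
So DovJ is produced and active.
No repressor is bound and DovJ is active, so *kepB* is transcribed.
So KepB is produced and active.
No repressor is bound and KepB is active, so *gorD* is transcribed.
So GorD is produced and active.
Citrulline is absent, so YilG is inactive.
With repressor GorD bound, *pexP* is not transcribed.
So PexP is not produced.
Required activator PexP is absent, so *lomS* is not transcribed.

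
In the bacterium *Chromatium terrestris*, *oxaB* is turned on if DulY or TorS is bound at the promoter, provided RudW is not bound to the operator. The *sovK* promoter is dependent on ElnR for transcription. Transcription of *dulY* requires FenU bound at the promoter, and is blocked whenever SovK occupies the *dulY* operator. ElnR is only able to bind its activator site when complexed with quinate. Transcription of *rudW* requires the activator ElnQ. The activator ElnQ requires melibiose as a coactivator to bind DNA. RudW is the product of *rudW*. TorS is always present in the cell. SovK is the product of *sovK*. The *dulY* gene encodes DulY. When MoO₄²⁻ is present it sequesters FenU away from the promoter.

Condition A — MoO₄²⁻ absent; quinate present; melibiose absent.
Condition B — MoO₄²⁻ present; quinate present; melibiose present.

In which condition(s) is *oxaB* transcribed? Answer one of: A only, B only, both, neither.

Condition A:
MoO₄²⁻ is absent, so FenU is active.
Quinate is present, so ElnR is active.
No repressor is bound and ElnR is active, so *sovK* is transcribed.
So SovK is produced and active.
With repressor SovK bound, *dulY* is not transcribed.
So DulY is not produced.
Melibiose is absent, so ElnQ is inactive.
Required activator ElnQ is absent, so *rudW* is not transcribed.
So RudW is not produced.
TorS is produced constitutively and is active.
Activator TorS is present, so *oxaB* is transcribed.
→ *oxaB* is ON in A.
Condition B:
MoO₄²⁻ is present, so FenU is inactive.
Quinate is present, so ElnR is active.
No repressor is bound and ElnR is active, so *sovK* is transcribed.
So SovK is produced and active.
With repressor SovK bound, *dulY* is not transcribed.
So DulY is not produced.
Melibiose is present, so ElnQ is active.
No repressor is bound and ElnQ is active, so *rudW* is transcribed.
So RudW is produced and active.
TorS is produced constitutively and is active.
With repressor RudW bound, *oxaB* is not transcribed.
→ *oxaB* is OFF in B.

A only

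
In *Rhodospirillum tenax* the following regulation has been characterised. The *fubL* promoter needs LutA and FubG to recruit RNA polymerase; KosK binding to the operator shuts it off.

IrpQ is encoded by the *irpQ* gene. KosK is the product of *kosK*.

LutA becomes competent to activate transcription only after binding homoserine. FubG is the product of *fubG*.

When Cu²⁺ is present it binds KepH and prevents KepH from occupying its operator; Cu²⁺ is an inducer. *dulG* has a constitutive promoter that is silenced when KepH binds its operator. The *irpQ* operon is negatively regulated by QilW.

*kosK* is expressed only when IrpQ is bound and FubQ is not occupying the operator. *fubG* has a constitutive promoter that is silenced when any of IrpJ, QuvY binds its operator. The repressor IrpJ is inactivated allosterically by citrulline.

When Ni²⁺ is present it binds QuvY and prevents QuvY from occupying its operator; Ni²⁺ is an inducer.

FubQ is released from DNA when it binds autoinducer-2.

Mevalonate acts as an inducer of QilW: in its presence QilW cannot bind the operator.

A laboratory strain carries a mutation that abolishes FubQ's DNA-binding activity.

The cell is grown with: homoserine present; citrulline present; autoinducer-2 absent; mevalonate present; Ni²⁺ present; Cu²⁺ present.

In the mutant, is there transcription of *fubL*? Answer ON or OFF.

Mevalonate is present, so QilW is inactive.
With no repressor bound, *irpQ* is transcribed.
So IrpQ is produced and active.
FubQ is non-functional in this strain, so it has no effect.
No repressor is bound and IrpQ is active, so *kosK* is transcribed.
So KosK is produced and active.
Homoserine is present, so LutA is active.
Citrulline is present, so IrpJ is inactive.
Ni²⁺ is present, so QuvY is inactive.
With no repressor bound, *fubG* is transcribed.
So FubG is produced and active.
With repressor KosK bound, *fubL* is not transcribed.

OFF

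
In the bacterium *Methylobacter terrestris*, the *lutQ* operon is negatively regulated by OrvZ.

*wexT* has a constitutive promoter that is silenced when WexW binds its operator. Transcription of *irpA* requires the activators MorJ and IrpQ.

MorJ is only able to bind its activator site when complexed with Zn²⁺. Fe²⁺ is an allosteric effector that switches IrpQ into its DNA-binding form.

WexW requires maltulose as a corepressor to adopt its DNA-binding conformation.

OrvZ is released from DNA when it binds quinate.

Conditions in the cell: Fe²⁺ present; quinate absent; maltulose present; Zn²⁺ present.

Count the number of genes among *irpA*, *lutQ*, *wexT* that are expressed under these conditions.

Zn²⁺ is present, so MorJ is active.
Fe²⁺ is present, so IrpQ is active.
No repressor is bound and MorJ and IrpQ are active, so *irpA* is transcribed.
→ *irpA* is ON.
Quinate is absent, so OrvZ is active.
With repressor OrvZ bound, *lutQ* is not transcribed.
→ *lutQ* is OFF.
Maltulose is present, so WexW is active.
With repressor WexW bound, *wexT* is not transcribed.
→ *wexT* is OFF.
1 of the 3 genes is transcribed.

1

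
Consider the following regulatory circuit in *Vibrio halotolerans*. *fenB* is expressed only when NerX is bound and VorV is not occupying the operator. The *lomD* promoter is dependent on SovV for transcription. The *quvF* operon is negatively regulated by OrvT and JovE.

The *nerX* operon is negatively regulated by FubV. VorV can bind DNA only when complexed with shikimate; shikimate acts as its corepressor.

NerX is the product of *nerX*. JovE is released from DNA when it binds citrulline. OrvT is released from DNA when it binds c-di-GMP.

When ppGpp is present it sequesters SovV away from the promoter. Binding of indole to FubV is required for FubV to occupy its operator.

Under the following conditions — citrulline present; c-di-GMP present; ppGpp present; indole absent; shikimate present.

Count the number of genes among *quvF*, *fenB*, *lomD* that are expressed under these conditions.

c-di-GMP is present, so OrvT is inactive.
Citrulline is present, so JovE is inactive.
With no repressor bound, *quvF* is transcribed.
→ *quvF* is ON.
Indole is absent, so FubV is inactive.
With no repressor bound, *nerX* is transcribed.
So NerX is produced and active.
Shikimate is present, so VorV is active.
With repressor VorV bound, *fenB* is not transcribed.
→ *fenB* is OFF.
ppGpp is present, so SovV is inactive.
Required activator SovV is absent, so *lomD* is not transcribed.
→ *lomD* is OFF.
1 of the 3 genes is transcribed.

1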